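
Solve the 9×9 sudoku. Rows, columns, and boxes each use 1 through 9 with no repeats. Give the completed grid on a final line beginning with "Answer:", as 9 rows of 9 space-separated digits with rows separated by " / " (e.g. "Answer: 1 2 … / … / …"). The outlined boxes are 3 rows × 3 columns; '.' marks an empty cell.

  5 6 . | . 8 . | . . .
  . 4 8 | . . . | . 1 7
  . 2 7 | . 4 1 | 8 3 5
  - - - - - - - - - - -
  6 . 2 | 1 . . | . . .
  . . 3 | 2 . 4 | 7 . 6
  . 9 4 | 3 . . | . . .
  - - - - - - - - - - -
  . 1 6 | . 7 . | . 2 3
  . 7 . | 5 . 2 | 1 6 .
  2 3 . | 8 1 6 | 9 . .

Step 1. [r7c6∈{9}] r7c6 has the single candidate 9, so r7c6=9.
Step 2. [r2c5∈{2,3,5,6,9}] 2 has one home in col 5: r2c5 ⇒ r2c5=2.
Step 3. [r9c9∈{4}] r9c9 is down to just 4 ⇒ r9c9=4.
Step 4. [r3c1∈{9}] r3c1's peers cover all but 9, so r3c1=9.
Step 5. [r7c1∈{4,8}] 8 has one home in row 7: r7c1. So r7c1=8.
Step 6. [r4c6∈{5,7,8}] r4c6 is the only open cell in row 4 admitting 7 ⇒ r4c6=7.
Step 7. [r6c9∈{1,2,8}] across col 9, 1 lands solely at r6c9 ⇒ r6c9=1.
Step 8. [r7c7∈{5}] r7c7's peers cover all but 5 ⇒ r7c7=5.
Step 9. [r2c4∈{6,9}] in row 2, 9 fits only at r2c4, so r2c4=9.
Step 10. [r6c6∈{5,8}] 8 has one home in col 6: r6c6. So r6c6=8.
Step 11. [r6c8∈{5}] nothing but 5 survives at r6c8, so r6c8=5.
Step 12. [r1c9∈{2,9}] 2 has one home in col 9: r1c9, so r1c9=2.
Step 13. [r4c9∈{8,9}] r4c9 is the only open cell in col 9 admitting 9, so r4c9=9.
Step 14. [r5c8∈{8}] only 8 remains possible at r5c8 ⇒ r5c8=8.
Step 15. [r4c5∈{5}] r4c5's peers cover all but 5. So r4c5=5.
Step 16. [r1c7∈{4}] r1c7's peers cover all but 4. So r1c7=4.
Step 17. [r2c1∈{3}] only 3 remains possible at r2c1, so r2c1=3.
Step 18. [r4c2∈{8}] r4c2's peers cover all but 8, so r4c2=8.
Step 19. [r1c4∈{7}] nothing but 7 survives at r1c4. So r1c4=7.
Step 20. [r4c8∈{4}] only 4 remains possible at r4c8, so r4c8=4.
Step 21. [r4c7∈{3}] r4c7 is down to just 3. So r4c7=3.
Step 22. [r2c6∈{5}] r2c6 is down to just 5. So r2c6=5.
Step 23. [r9c3∈{5}] r9c3 has the single candidate 5 ⇒ r9c3=5.
Step 24. [r8c5∈{3}] r8c5 has the single candidate 3, so r8c5=3.
Step 25. [r7c4∈{4}] nothing but 4 survives at r7c4. So r7c4=4.
Step 26. [r5c1∈{1}] only 1 remains possible at r5c1 ⇒ r5c1=1.
Step 27. [r3c4∈{6}] r3c4's peers cover all but 6, so r3c4=6.
Step 28. [r6c1∈{7}] only 7 remains possible at r6c1, so r6c1=7.
Step 29. [r6c7∈{2}] r6c7 is down to just 2 ⇒ r6c7=2.
Step 30. [r2c7∈{6}] nothing but 6 survives at r2c7. So r2c7=6.
Step 31. [r5c5∈{9}] r5c5 has the single candidate 9. So r5c5=9.
Step 32. [r8c3∈{9}] only 9 remains possible at r8c3. So r8c3=9.
Step 33. [r1c6∈{3}] r1c6 is down to just 3 ⇒ r1c6=3.
Step 34. [r6c5∈{6}] r6c5's peers cover all but 6, so r6c5=6.
Step 35. [r8c1∈{4}] only 4 remains possible at r8c1 ⇒ r8c1=4.
Step 36. [r9c8∈{7}] only 7 remains possible at r9c8. So r9c8=7.
Step 37. [r5c2∈{5}] r5c2 has the single candidate 5. So r5c2=5.
Step 38. [r1c3∈{1}] r1c3 is down to just 1. So r1c3=1.
Step 39. [r8c9∈{8}] nothing but 8 survives at r8c9 ⇒ r8c9=8.
Step 40. [r1c8∈{9}] only 9 remains possible at r1c8. So r1c8=9.

Answer: 5 6 1 7 8 3 4 9 2 / 3 4 8 9 2 5 6 1 7 / 9 2 7 6 4 1 8 3 5 / 6 8 2 1 5 7 3 4 9 / 1 5 3 2 9 4 7 8 6 / 7 9 4 3 6 8 2 5 1 / 8 1 6 4 7 9 5 2 3 / 4 7 9 5 3 2 1 6 8 / 2 3 5 8 1 6 9 7 4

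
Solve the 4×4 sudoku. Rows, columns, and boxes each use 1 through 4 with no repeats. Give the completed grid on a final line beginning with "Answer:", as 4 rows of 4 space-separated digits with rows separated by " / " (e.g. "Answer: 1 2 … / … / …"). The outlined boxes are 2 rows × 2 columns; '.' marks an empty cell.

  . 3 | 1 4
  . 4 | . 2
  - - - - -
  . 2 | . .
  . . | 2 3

Step 1. [r2c1∈{1}] only 1 remains possible at r2c1 ⇒ r2c1=1.
Step 2. [r3c1∈{3,4}] r3c1 is the only open cell in row 3 admitting 3. So r3c1=3.
Step 3. [r1c1∈{2}] r1c1 is down to just 2 ⇒ r1c1=2.
Step 4. [r3c4∈{1}] r3c4 has the single candidate 1. So r3c4=1.
Step 5. [r3c3∈{4}] r3c3's peers cover all but 4, so r3c3=4.
Step 6. [r4c2∈{1}] only 1 remains possible at r4c2. So r4c2=1.
Step 7. [r2c3∈{3}] r2c3 is down to just 3, so r2c3=3.
Step 8. [r4c1∈{4}] only 4 remains possible at r4c1, so r4c1=4.

Answer: 2 3 1 4 / 1 4 3 2 / 3 2 4 1 / 4 1 2 3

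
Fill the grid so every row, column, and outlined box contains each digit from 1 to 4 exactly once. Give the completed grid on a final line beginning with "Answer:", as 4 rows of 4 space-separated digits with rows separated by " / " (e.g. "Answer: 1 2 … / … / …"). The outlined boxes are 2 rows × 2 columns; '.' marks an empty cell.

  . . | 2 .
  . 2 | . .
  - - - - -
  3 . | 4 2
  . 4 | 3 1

Step 1. [r2c4∈{3,4}] in row 2, 3 fits only at r2c4 ⇒ r2c4=3.
Step 2. [r2c1∈{1,4}] in row 2, 4 fits only at r2c1, so r2c1=4.
Step 3. [r1c1∈{1}] nothing but 1 survives at r1c1. So r1c1=1.
Step 4. [r2c3∈{1}] nothing but 1 survives at r2c3, so r2c3=1.
Step 5. [r1c4∈{4}] nothing but 4 survives at r1c4. So r1c4=4.
Step 6. [r3c2∈{1}] nothing but 1 survives at r3c2 ⇒ r3c2=1.
Step 7. [r1c2∈{3}] r1c2's peers cover all but 3 ⇒ r1c2=3.
Step 8. [r4c1∈{2}] only 2 remains possible at r4c1, so r4c1=2.

Answer: 1 3 2 4 / 4 2 1 3 / 3 1 4 2 / 2 4 3 1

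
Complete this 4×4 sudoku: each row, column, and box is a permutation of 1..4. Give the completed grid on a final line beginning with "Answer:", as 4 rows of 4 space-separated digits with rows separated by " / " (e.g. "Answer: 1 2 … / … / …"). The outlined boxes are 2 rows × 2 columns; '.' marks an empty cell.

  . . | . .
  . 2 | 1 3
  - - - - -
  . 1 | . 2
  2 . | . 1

Step 1. [r2c1∈{4}] r2c1 is down to just 4 ⇒ r2c1=4.
Step 2. [r3c3∈{3,4}] r3c3 is the only open cell in row 3 admitting 4 ⇒ r3c3=4.
Step 3. [r1c2∈{3}] r1c2's peers cover all but 3, so r1c2=3.
Step 4. [r1c1∈{1}] nothing but 1 survives at r1c1. So r1c1=1.
Step 5. [r4c2∈{4}] r4c2's peers cover all but 4 ⇒ r4c2=4.
Step 6. [r1c4∈{4}] r1c4 has the single candidate 4. So r1c4=4.
Step 7. [r1c3∈{2}] only 2 remains possible at r1c3, so r1c3=2.
Step 8. [r4c3∈{3}] only 3 remains possible at r4c3 ⇒ r4c3=3.
Step 9. [r3c1∈{3}] nothing but 3 survives at r3c1, so r3c1=3.

Answer: 1 3 2 4 / 4 2 1 3 / 3 1 4 2 / 2 4 3 1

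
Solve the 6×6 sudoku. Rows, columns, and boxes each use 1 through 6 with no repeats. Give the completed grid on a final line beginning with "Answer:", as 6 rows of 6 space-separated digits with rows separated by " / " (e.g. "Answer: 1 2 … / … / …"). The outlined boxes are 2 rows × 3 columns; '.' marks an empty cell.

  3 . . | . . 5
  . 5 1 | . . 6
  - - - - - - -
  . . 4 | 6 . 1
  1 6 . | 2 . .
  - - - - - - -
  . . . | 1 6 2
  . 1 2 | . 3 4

Step 1. [r1c4∈{4}] r1c4 has the single candidate 4. So r1c4=4.
Step 2. [r1c2∈{2}] nothing but 2 survives at r1c2 ⇒ r1c2=2.
Step 3. [r3c5∈{5}] r3c5 has the single candidate 5 ⇒ r3c5=5.
Step 4. [r4c3∈{3,5}] across row 4, 5 lands solely at r4c3, so r4c3=5.
Step 5. [r5c1∈{4,5}] across row 5, 5 lands solely at r5c1 ⇒ r5c1=5.
Step 6. [r3c2∈{3}] r3c2's peers cover all but 3 ⇒ r3c2=3.
Step 7. [r2c1∈{4}] nothing but 4 survives at r2c1, so r2c1=4.
Step 8. [r5c2∈{4}] r5c2's peers cover all but 4, so r5c2=4.
Step 9. [r6c4∈{5}] r6c4 is down to just 5 ⇒ r6c4=5.
Step 10. [r6c1∈{6}] r6c1 has the single candidate 6, so r6c1=6.
Step 11. [r3c1∈{2}] nothing but 2 survives at r3c1. So r3c1=2.
Step 12. [r4c6∈{3}] only 3 remains possible at r4c6. So r4c6=3.
Step 13. [r2c4∈{3}] only 3 remains possible at r2c4 ⇒ r2c4=3.
Step 14. [r5c3∈{3}] r5c3 is down to just 3, so r5c3=3.
Step 15. [r1c3∈{6}] only 6 remains possible at r1c3 ⇒ r1c3=6.
Step 16. [r1c5∈{1}] r1c5 has the single candidate 1, so r1c5=1.
Step 17. [r2c5∈{2}] r2c5 is down to just 2, so r2c5=2.
Step 18. [r4c5∈{4}] r4c5 is down to just 4, so r4c5=4.

Answer: 3 2 6 4 1 5 / 4 5 1 3 2 6 / 2 3 4 6 5 1 / 1 6 5 2 4 3 / 5 4 3 1 6 2 / 6 1 2 5 3 4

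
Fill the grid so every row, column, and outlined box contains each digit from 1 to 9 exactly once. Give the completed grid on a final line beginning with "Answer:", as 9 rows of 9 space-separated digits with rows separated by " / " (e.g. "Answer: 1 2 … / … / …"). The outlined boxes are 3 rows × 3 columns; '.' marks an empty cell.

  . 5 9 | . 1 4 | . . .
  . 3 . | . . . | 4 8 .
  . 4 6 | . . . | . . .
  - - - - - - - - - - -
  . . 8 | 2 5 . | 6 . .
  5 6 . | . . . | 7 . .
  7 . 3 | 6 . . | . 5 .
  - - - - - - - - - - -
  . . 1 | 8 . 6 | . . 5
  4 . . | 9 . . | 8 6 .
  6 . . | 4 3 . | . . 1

Step 1. [r8c9∈{2,3,7}] across row 8, 3 lands solely at r8c9. So r8c9=3.
Step 2. [r4c6∈{1,3,7,9}] 7 has one home in row 4: r4c6, so r4c6=7.
Step 3. [r3c7∈{1,2,3,5,9}] in col 7, 5 fits only at r3c7, so r3c7=5.
Step 4. [r3c8∈{1,2,3,7,9}] across box 3, 1 lands solely at r3c8 ⇒ r3c8=1.
Step 5. [r2c3∈{2,7}] across box 1, 7 lands solely at r2c3. So r2c3=7.
Step 6. [r7c8∈{2,4,7,9}] in row 7, 4 fits only at r7c8. So r7c8=4.
Step 7. [r9c8∈{2,7,9}] across box 9, 7 lands solely at r9c8, so r9c8=7.
Step 8. [r6c7∈{1,2,9}] r6c7 is the only open cell in col 7 admitting 1. So r6c7=1.
Step 9. [r8c6∈{1,2,5}] row 8 places 1 nowhere but r8c6 ⇒ r8c6=1.
Step 10. [r1c7∈{2,3}] r1c7 is the only open cell in col 7 admitting 3, so r1c7=3.
Step 11. [r1c8∈{2}] nothing but 2 survives at r1c8, so r1c8=2.
Step 12. [r2c5∈{2,6,9}] across col 5, 6 lands solely at r2c5 ⇒ r2c5=6.
Step 13. [r2c9∈{9}] nothing but 9 survives at r2c9 ⇒ r2c9=9.
Step 14. [r3c9∈{7}] r3c9's peers cover all but 7, so r3c9=7.
Step 15. [r5c3∈{2,4}] col 3 places 4 nowhere but r5c3. So r5c3=4.
Step 16. [r6c2∈{2,9}] r6c2 is the only open cell in box 4 admitting 2. So r6c2=2.
Step 17. [r6c5∈{4,8,9}] across col 5, 4 lands solely at r6c5, so r6c5=4.
Step 18. [r6c6∈{8,9}] row 6 places 9 nowhere but r6c6 ⇒ r6c6=9.
Step 19. [r5c5∈{8}] only 8 remains possible at r5c5 ⇒ r5c5=8.
Step 20. [r3c6∈{2,3,8}] in col 6, 8 fits only at r3c6, so r3c6=8.
Step 21. [r3c1∈{2}] r3c1's peers cover all but 2. So r3c1=2.
Step 22. [r9c6∈{2,5}] in box 8, 5 fits only at r9c6. So r9c6=5.
Step 23. [r5c8∈{3,9}] in row 5, 9 fits only at r5c8, so r5c8=9.
Step 24. [r8c2∈{7}] only 7 remains possible at r8c2 ⇒ r8c2=7.
Step 25. [r7c2∈{9}] only 9 remains possible at r7c2, so r7c2=9.
Step 26. [r7c7∈{2}] r7c7 has the single candidate 2 ⇒ r7c7=2.
Step 27. [r4c2∈{1}] r4c2's peers cover all but 1 ⇒ r4c2=1.
Step 28. [r8c3∈{2,5}] r8c3 is the only open cell in row 8 admitting 5, so r8c3=5.
Step 29. [r5c6∈{3}] r5c6 has the single candidate 3, so r5c6=3.
Step 30. [r6c9∈{8}] r6c9's peers cover all but 8, so r6c9=8.
Step 31. [r5c4∈{1}] r5c4's peers cover all but 1 ⇒ r5c4=1.
Step 32. [r9c2∈{8}] r9c2 is down to just 8. So r9c2=8.
Step 33. [r2c6∈{2}] r2c6's peers cover all but 2. So r2c6=2.
Step 34. [r1c1∈{8}] r1c1 has the single candidate 8, so r1c1=8.
Step 35. [r7c5∈{7}] nothing but 7 survives at r7c5. So r7c5=7.
Step 36. [r3c5∈{9}] nothing but 9 survives at r3c5. So r3c5=9.
Step 37. [r2c4∈{5}] r2c4 is down to just 5. So r2c4=5.
Step 38. [r3c4∈{3}] r3c4's peers cover all but 3. So r3c4=3.
Step 39. [r4c1∈{9}] r4c1 has the single candidate 9. So r4c1=9.
Step 40. [r7c1∈{3}] only 3 remains possible at r7c1 ⇒ r7c1=3.
Step 41. [r4c8∈{3}] r4c8 is down to just 3. So r4c8=3.
Step 42. [r9c7∈{9}] r9c7 is down to just 9, so r9c7=9.
Step 43. [r1c4∈{7}] only 7 remains possible at r1c4. So r1c4=7.
Step 44. [r1c9∈{6}] only 6 remains possible at r1c9 ⇒ r1c9=6.
Step 45. [r5c9∈{2}] r5c9 is down to just 2, so r5c9=2.
Step 46. [r8c5∈{2}] r8c5 has the single candidate 2. So r8c5=2.
Step 47. [r4c9∈{4}] r4c9 has the single candidate 4 ⇒ r4c9=4.
Step 48. [r2c1∈{1}] r2c1's peers cover all but 1. So r2c1=1.
Step 49. [r9c3∈{2}] r9c3 is down to just 2. So r9c3=2.

Answer: 8 5 9 7 1 4 3 2 6 / 1 3 7 5 6 2 4 8 9 / 2 4 6 3 9 8 5 1 7 / 9 1 8 2 5 7 6 3 4 / 5 6 4 1 8 3 7 9 2 / 7 2 3 6 4 9 1 5 8 / 3 9 1 8 7 6 2 4 5 / 4 7 5 9 2 1 8 6 3 / 6 8 2 4 3 5 9 7 1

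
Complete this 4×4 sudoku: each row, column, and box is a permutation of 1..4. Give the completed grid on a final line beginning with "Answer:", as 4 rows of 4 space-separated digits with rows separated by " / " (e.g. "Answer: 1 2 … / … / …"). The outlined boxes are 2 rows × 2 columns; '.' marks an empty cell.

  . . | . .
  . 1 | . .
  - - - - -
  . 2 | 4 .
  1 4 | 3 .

Step 1. [r2c3∈{2}] nothing but 2 survives at r2c3 ⇒ r2c3=2.
Step 2. [r1c2∈{3}] r1c2's peers cover all but 3 ⇒ r1c2=3.
Step 3. [r2c1∈{4}] r2c1's peers cover all but 4 ⇒ r2c1=4.
Step 4. [r1c3∈{1}] r1c3 has the single candidate 1, so r1c3=1.
Step 5. [r3c4∈{1}] only 1 remains possible at r3c4 ⇒ r3c4=1.
Step 6. [r2c4∈{3}] nothing but 3 survives at r2c4. So r2c4=3.
Step 7. [r4c4∈{2}] nothing but 2 survives at r4c4, so r4c4=2.
Step 8. [r1c1∈{2}] r1c1 has the single candidate 2 ⇒ r1c1=2.
Step 9. [r1c4∈{4}] r1c4 is down to just 4. So r1c4=4.
Step 10. [r3c1∈{3}] only 3 remains possible at r3c1, so r3c1=3.

Answer: 2 3 1 4 / 4 1 2 3 / 3 2 4 1 / 1 4 3 2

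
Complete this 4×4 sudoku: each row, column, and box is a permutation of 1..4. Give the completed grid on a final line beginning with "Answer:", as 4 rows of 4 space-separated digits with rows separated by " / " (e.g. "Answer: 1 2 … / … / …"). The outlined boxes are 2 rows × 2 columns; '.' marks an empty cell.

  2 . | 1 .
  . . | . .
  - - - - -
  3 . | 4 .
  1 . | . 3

Step 1. [r4c3∈{2}] r4c3 has the single candidate 2. So r4c3=2.
Step 2. [r2c1∈{4}] only 4 remains possible at r2c1. So r2c1=4.
Step 3. [r2c3∈{3}] r2c3 is down to just 3 ⇒ r2c3=3.
Step 4. [r3c2∈{2}] r3c2 is down to just 2, so r3c2=2.
Step 5. [r1c4∈{4}] nothing but 4 survives at r1c4, so r1c4=4.
Step 6. [r2c2∈{1}] nothing but 1 survives at r2c2, so r2c2=1.
Step 7. [r3c4∈{1}] r3c4 has the single candidate 1, so r3c4=1.
Step 8. [r2c4∈{2}] r2c4's peers cover all but 2 ⇒ r2c4=2.
Step 9. [r1c2∈{3}] r1c2's peers cover all but 3. So r1c2=3.
Step 10. [r4c2∈{4}] nothing but 4 survives at r4c2. So r4c2=4.

Answer: 2 3 1 4 / 4 1 3 2 / 3 2 4 1 / 1 4 2 3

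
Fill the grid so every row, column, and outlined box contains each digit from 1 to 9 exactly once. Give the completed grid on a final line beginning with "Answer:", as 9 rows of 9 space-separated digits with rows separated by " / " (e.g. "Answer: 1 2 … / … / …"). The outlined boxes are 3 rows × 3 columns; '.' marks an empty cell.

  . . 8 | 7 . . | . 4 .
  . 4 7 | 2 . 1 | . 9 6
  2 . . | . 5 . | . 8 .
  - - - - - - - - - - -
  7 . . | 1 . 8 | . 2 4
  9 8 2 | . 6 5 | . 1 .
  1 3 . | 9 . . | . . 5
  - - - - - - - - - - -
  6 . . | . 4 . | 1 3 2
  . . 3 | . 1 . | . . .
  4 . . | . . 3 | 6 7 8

Step 1. [r8c8∈{5}] only 5 remains possible at r8c8 ⇒ r8c8=5.
Step 2. [r4c5∈{3}] r4c5 is down to just 3. So r4c5=3.
Step 3. [r1c5∈{9}] r1c5 has the single candidate 9. So r1c5=9.
Step 4. [r1c6∈{6}] r1c6 has the single candidate 6, so r1c6=6.
Step 5. [r6c5∈{2,7}] across col 5, 7 lands solely at r6c5 ⇒ r6c5=7.
Step 6. [r3c4∈{3,4}] across col 4, 3 lands solely at r3c4. So r3c4=3.
Step 7. [r8c9∈{9}] nothing but 9 survives at r8c9 ⇒ r8c9=9.
Step 8. [r7c6∈{7,9}] across col 6, 9 lands solely at r7c6 ⇒ r7c6=9.
Step 9. [r7c3∈{5}] r7c3 is down to just 5. So r7c3=5.
Step 10. [r4c3∈{6}] r4c3 has the single candidate 6. So r4c3=6.
Step 11. [r3c2∈{1,6,9}] row 3 places 6 nowhere but r3c2, so r3c2=6.
Step 12. [r9c2∈{1,2,9}] in col 2, 9 fits only at r9c2. So r9c2=9.
Step 13. [r1c2∈{1,5}] across col 2, 1 lands solely at r1c2, so r1c2=1.
Step 14. [r1c9∈{3}] only 3 remains possible at r1c9. So r1c9=3.
Step 15. [r8c2∈{2,7}] r8c2 is the only open cell in col 2 admitting 2 ⇒ r8c2=2.
Step 16. [r5c9∈{7}] only 7 remains possible at r5c9 ⇒ r5c9=7.
Step 17. [r1c1∈{5}] r1c1's peers cover all but 5. So r1c1=5.
Step 18. [r6c3∈{4}] only 4 remains possible at r6c3. So r6c3=4.
Step 19. [r8c4∈{6,8}] in row 8, 6 fits only at r8c4. So r8c4=6.
Step 20. [r3c6∈{4}] r3c6's peers cover all but 4. So r3c6=4.
Step 21. [r4c7∈{9}] only 9 remains possible at r4c7, so r4c7=9.
Step 22. [r6c7∈{8}] r6c7 has the single candidate 8. So r6c7=8.
Step 23. [r7c4∈{8}] r7c4 is down to just 8, so r7c4=8.
Step 24. [r5c4∈{4}] r5c4's peers cover all but 4, so r5c4=4.
Step 25. [r2c7∈{5}] r2c7's peers cover all but 5 ⇒ r2c7=5.
Step 26. [r8c1∈{8}] nothing but 8 survives at r8c1, so r8c1=8.
Step 27. [r6c6∈{2}] r6c6 is down to just 2, so r6c6=2.
Step 28. [r5c7∈{3}] r5c7's peers cover all but 3 ⇒ r5c7=3.
Step 29. [r9c4∈{5}] r9c4's peers cover all but 5, so r9c4=5.
Step 30. [r9c5∈{2}] r9c5's peers cover all but 2. So r9c5=2.
Step 31. [r8c6∈{7}] only 7 remains possible at r8c6, so r8c6=7.
Step 32. [r3c3∈{9}] r3c3's peers cover all but 9, so r3c3=9.
Step 33. [r3c9∈{1}] r3c9 is down to just 1. So r3c9=1.
Step 34. [r2c1∈{3}] only 3 remains possible at r2c1, so r2c1=3.
Step 35. [r2c5∈{8}] nothing but 8 survives at r2c5. So r2c5=8.
Step 36. [r7c2∈{7}] only 7 remains possible at r7c2, so r7c2=7.
Step 37. [r3c7∈{7}] only 7 remains possible at r3c7 ⇒ r3c7=7.
Step 38. [r8c7∈{4}] only 4 remains possible at r8c7, so r8c7=4.
Step 39. [r6c8∈{6}] r6c8 is down to just 6. So r6c8=6.
Step 40. [r1c7∈{2}] r1c7 is down to just 2. So r1c7=2.
Step 41. [r9c3∈{1}] r9c3's peers cover all but 1. So r9c3=1.
Step 42. [r4c2∈{5}] r4c2 has the single candidate 5 ⇒ r4c2=5.

Answer: 5 1 8 7 9 6 2 4 3 / 3 4 7 2 8 1 5 9 6 / 2 6 9 3 5 4 7 8 1 / 7 5 6 1 3 8 9 2 4 / 9 8 2 4 6 5 3 1 7 / 1 3 4 9 7 2 8 6 5 / 6 7 5 8 4 9 1 3 2 / 8 2 3 6 1 7 4 5 9 / 4 9 1 5 2 3 6 7 8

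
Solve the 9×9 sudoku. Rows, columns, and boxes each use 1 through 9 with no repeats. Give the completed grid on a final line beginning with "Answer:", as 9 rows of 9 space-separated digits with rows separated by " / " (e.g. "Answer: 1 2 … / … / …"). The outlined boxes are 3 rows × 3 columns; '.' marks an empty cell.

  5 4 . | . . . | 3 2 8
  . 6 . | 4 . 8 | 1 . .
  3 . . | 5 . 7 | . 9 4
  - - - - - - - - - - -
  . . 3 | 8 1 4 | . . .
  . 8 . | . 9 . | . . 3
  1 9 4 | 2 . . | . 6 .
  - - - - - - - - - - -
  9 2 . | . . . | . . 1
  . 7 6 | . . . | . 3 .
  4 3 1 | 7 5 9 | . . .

Step 1. [r6c7∈{5,7,8}] row 6 places 8 nowhere but r6c7, so r6c7=8.
Step 2. [r8c6∈{1,2}] col 6 places 2 nowhere but r8c6. So r8c6=2.
Step 3. [r5c4∈{6}] nothing but 6 survives at r5c4 ⇒ r5c4=6.
Step 4. [r4c2∈{5}] r4c2's peers cover all but 5 ⇒ r4c2=5.
Step 5. [r4c8∈{7}] r4c8 is down to just 7. So r4c8=7.
Step 6. [r6c9∈{5}] only 5 remains possible at r6c9, so r6c9=5.
Step 7. [r8c7∈{4,5,9}] 5 has one home in row 8: r8c7, so r8c7=5.
Step 8. [r1c3∈{7,9}] r1c3 is the only open cell in row 1 admitting 7, so r1c3=7.
Step 9. [r5c3∈{2}] r5c3 has the single candidate 2 ⇒ r5c3=2.
Step 10. [r3c7∈{6}] r3c7's peers cover all but 6. So r3c7=6.
Step 11. [r2c5∈{2,3}] in row 2, 3 fits only at r2c5 ⇒ r2c5=3.
Step 12. [r5c7∈{4}] r5c7 has the single candidate 4, so r5c7=4.
Step 13. [r9c7∈{2}] nothing but 2 survives at r9c7. So r9c7=2.
Step 14. [r8c1∈{8}] r8c1 has the single candidate 8. So r8c1=8.
Step 15. [r7c5∈{4,6,8}] across col 5, 8 lands solely at r7c5 ⇒ r7c5=8.
Step 16. [r7c6∈{3,6}] r7c6 is the only open cell in row 7 admitting 6. So r7c6=6.
Step 17. [r1c4∈{1,9}] row 1 places 9 nowhere but r1c4, so r1c4=9.
Step 18. [r4c7∈{9}] only 9 remains possible at r4c7. So r4c7=9.
Step 19. [r7c8∈{4}] r7c8 is down to just 4, so r7c8=4.
Step 20. [r3c3∈{8}] r3c3 is down to just 8 ⇒ r3c3=8.
Step 21. [r7c3∈{5}] r7c3 is down to just 5. So r7c3=5.
Step 22. [r9c8∈{8}] nothing but 8 survives at r9c8 ⇒ r9c8=8.
Step 23. [r2c1∈{2}] nothing but 2 survives at r2c1 ⇒ r2c1=2.
Step 24. [r5c8∈{1}] nothing but 1 survives at r5c8. So r5c8=1.
Step 25. [r7c7∈{7}] r7c7 is down to just 7. So r7c7=7.
Step 26. [r6c5∈{7}] r6c5 has the single candidate 7. So r6c5=7.
Step 27. [r8c4∈{1}] r8c4 is down to just 1, so r8c4=1.
Step 28. [r3c2∈{1}] only 1 remains possible at r3c2. So r3c2=1.
Step 29. [r5c6∈{5}] r5c6 has the single candidate 5. So r5c6=5.
Step 30. [r2c3∈{9}] r2c3's peers cover all but 9. So r2c3=9.
Step 31. [r7c4∈{3}] r7c4 has the single candidate 3, so r7c4=3.
Step 32. [r2c9∈{7}] r2c9 has the single candidate 7 ⇒ r2c9=7.
Step 33. [r5c1∈{7}] nothing but 7 survives at r5c1 ⇒ r5c1=7.
Step 34. [r2c8∈{5}] r2c8's peers cover all but 5 ⇒ r2c8=5.
Step 35. [r4c9∈{2}] r4c9 is down to just 2, so r4c9=2.
Step 36. [r6c6∈{3}] r6c6 is down to just 3, so r6c6=3.
Step 37. [r1c5∈{6}] nothing but 6 survives at r1c5 ⇒ r1c5=6.
Step 38. [r8c5∈{4}] nothing but 4 survives at r8c5. So r8c5=4.
Step 39. [r3c5∈{2}] r3c5 is down to just 2. So r3c5=2.
Step 40. [r9c9∈{6}] nothing but 6 survives at r9c9. So r9c9=6.
Step 41. [r8c9∈{9}] r8c9 has the single candidate 9. So r8c9=9.
Step 42. [r4c1∈{6}] only 6 remains possible at r4c1, so r4c1=6.
Step 43. [r1c6∈{1}] r1c6 has the single candidate 1 ⇒ r1c6=1.

Answer: 5 4 7 9 6 1 3 2 8 / 2 6 9 4 3 8 1 5 7 / 3 1 8 5 2 7 6 9 4 / 6 5 3 8 1 4 9 7 2 / 7 8 2 6 9 5 4 1 3 / 1 9 4 2 7 3 8 6 5 / 9 2 5 3 8 6 7 4 1 / 8 7 6 1 4 2 5 3 9 / 4 3 1 7 5 9 2 8 6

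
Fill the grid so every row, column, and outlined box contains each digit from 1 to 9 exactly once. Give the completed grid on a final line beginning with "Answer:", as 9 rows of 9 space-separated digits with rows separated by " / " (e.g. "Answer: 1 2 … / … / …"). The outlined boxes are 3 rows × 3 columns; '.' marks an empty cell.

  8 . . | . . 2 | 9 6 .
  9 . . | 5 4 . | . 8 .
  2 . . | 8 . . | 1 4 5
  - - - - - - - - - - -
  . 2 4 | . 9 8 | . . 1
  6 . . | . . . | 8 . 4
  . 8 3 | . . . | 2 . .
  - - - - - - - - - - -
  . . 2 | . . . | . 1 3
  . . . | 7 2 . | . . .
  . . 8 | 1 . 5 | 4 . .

Step 1. [r1c9∈{7}] r1c9 is down to just 7, so r1c9=7.
Step 2. [r1c4∈{3}] nothing but 3 survives at r1c4 ⇒ r1c4=3.
Step 3. [r3c2∈{3,6,7}] in row 3, 3 fits only at r3c2, so r3c2=3.
Step 4. [r1c5∈{1}] r1c5 has the single candidate 1, so r1c5=1.
Step 5. [r4c4∈{6}] r4c4's peers cover all but 6 ⇒ r4c4=6.
Step 6. [r3c6∈{6,7,9}] in row 3, 9 fits only at r3c6, so r3c6=9.
Step 7. [r1c2∈{4,5}] across row 1, 4 lands solely at r1c2 ⇒ r1c2=4.
Step 8. [r9c8∈{2,7,9}] col 8 places 2 nowhere but r9c8, so r9c8=2.
Step 9. [r7c7∈{5,6,7}] box 9 places 7 nowhere but r7c7. So r7c7=7.
Step 10. [r8c7∈{5,6}] in col 7, 6 fits only at r8c7. So r8c7=6.
Step 11. [r8c8∈{5,9}] across box 9, 5 lands solely at r8c8. So r8c8=5.
Step 12. [r9c9∈{9}] nothing but 9 survives at r9c9, so r9c9=9.
Step 13. [r4c7∈{3,5}] 5 has one home in col 7: r4c7. So r4c7=5.
Step 14. [r4c1∈{7}] r4c1 has the single candidate 7. So r4c1=7.
Step 15. [r9c2∈{6,7}] in row 9, 7 fits only at r9c2, so r9c2=7.
Step 16. [r7c2∈{5,6,9}] r7c2 is the only open cell in box 7 admitting 6, so r7c2=6.
Step 17. [r5c2∈{1,5,9}] in col 2, 5 fits only at r5c2 ⇒ r5c2=5.
Step 18. [r7c6∈{4}] r7c6 is down to just 4. So r7c6=4.
Step 19. [r5c3∈{1,9}] 9 has one home in box 4: r5c3. So r5c3=9.
Step 20. [r8c3∈{1}] only 1 remains possible at r8c3, so r8c3=1.
Step 21. [r5c6∈{1,3,7}] in row 5, 1 fits only at r5c6 ⇒ r5c6=1.
Step 22. [r6c6∈{7}] r6c6 has the single candidate 7. So r6c6=7.
Step 23. [r9c1∈{3}] only 3 remains possible at r9c1, so r9c1=3.
Step 24. [r2c3∈{6,7}] 7 has one home in row 2: r2c3. So r2c3=7.
Step 25. [r3c3∈{6}] r3c3 is down to just 6, so r3c3=6.
Step 26. [r5c8∈{3,7}] in row 5, 7 fits only at r5c8 ⇒ r5c8=7.
Step 27. [r6c8∈{9}] r6c8 has the single candidate 9 ⇒ r6c8=9.
Step 28. [r5c4∈{2}] only 2 remains possible at r5c4, so r5c4=2.
Step 29. [r1c3∈{5}] only 5 remains possible at r1c3 ⇒ r1c3=5.
Step 30. [r2c6∈{6}] only 6 remains possible at r2c6. So r2c6=6.
Step 31. [r6c5∈{5}] r6c5 is down to just 5 ⇒ r6c5=5.
Step 32. [r9c5∈{6}] nothing but 6 survives at r9c5. So r9c5=6.
Step 33. [r8c6∈{3}] nothing but 3 survives at r8c6 ⇒ r8c6=3.
Step 34. [r7c5∈{8}] only 8 remains possible at r7c5, so r7c5=8.
Step 35. [r4c8∈{3}] r4c8 is down to just 3. So r4c8=3.
Step 36. [r8c2∈{9}] r8c2's peers cover all but 9 ⇒ r8c2=9.
Step 37. [r6c1∈{1}] r6c1 is down to just 1 ⇒ r6c1=1.
Step 38. [r7c4∈{9}] r7c4 is down to just 9, so r7c4=9.
Step 39. [r2c2∈{1}] r2c2's peers cover all but 1. So r2c2=1.
Step 40. [r8c1∈{4}] nothing but 4 survives at r8c1, so r8c1=4.
Step 41. [r5c5∈{3}] r5c5's peers cover all but 3, so r5c5=3.
Step 42. [r2c7∈{3}] nothing but 3 survives at r2c7. So r2c7=3.
Step 43. [r7c1∈{5}] only 5 remains possible at r7c1. So r7c1=5.
Step 44. [r6c4∈{4}] nothing but 4 survives at r6c4. So r6c4=4.
Step 45. [r8c9∈{8}] nothing but 8 survives at r8c9. So r8c9=8.
Step 46. [r2c9∈{2}] r2c9 is down to just 2 ⇒ r2c9=2.
Step 47. [r3c5∈{7}] r3c5's peers cover all but 7 ⇒ r3c5=7.
Step 48. [r6c9∈{6}] r6c9's peers cover all but 6 ⇒ r6c9=6.

Answer: 8 4 5 3 1 2 9 6 7 / 9 1 7 5 4 6 3 8 2 / 2 3 6 8 7 9 1 4 5 / 7 2 4 6 9 8 5 3 1 / 6 5 9 2 3 1 8 7 4 / 1 8 3 4 5 7 2 9 6 / 5 6 2 9 8 4 7 1 3 / 4 9 1 7 2 3 6 5 8 / 3 7 8 1 6 5 4 2 9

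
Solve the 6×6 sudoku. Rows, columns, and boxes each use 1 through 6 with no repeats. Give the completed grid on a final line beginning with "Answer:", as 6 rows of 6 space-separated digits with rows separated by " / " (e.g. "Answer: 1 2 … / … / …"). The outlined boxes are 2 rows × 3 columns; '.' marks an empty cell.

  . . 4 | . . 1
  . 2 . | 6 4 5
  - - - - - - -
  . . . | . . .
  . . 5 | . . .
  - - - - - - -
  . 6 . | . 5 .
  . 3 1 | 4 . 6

Step 1. [r6c5∈{2}] r6c5 has the single candidate 2, so r6c5=2.
Step 2. [r3c3∈{2,3,6}] r3c3 is the only open cell in col 3 admitting 6 ⇒ r3c3=6.
Step 3. [r1c5∈{3}] only 3 remains possible at r1c5. So r1c5=3.
Step 4. [r3c5∈{1}] r3c5's peers cover all but 1 ⇒ r3c5=1.
Step 5. [r3c2∈{4}] nothing but 4 survives at r3c2, so r3c2=4.
Step 6. [r5c6∈{3}] only 3 remains possible at r5c6 ⇒ r5c6=3.
Step 7. [r3c6∈{2}] r3c6 has the single candidate 2. So r3c6=2.
Step 8. [r4c1∈{1,2,3}] across row 4, 2 lands solely at r4c1 ⇒ r4c1=2.
Step 9. [r3c1∈{3}] only 3 remains possible at r3c1, so r3c1=3.
Step 10. [r1c2∈{5}] r1c2 is down to just 5. So r1c2=5.
Step 11. [r3c4∈{5}] only 5 remains possible at r3c4 ⇒ r3c4=5.
Step 12. [r2c1∈{1}] r2c1 has the single candidate 1. So r2c1=1.
Step 13. [r5c3∈{2}] nothing but 2 survives at r5c3. So r5c3=2.
Step 14. [r5c1∈{4}] r5c1's peers cover all but 4. So r5c1=4.
Step 15. [r4c4∈{3}] nothing but 3 survives at r4c4. So r4c4=3.
Step 16. [r2c3∈{3}] r2c3 is down to just 3. So r2c3=3.
Step 17. [r5c4∈{1}] r5c4 is down to just 1 ⇒ r5c4=1.
Step 18. [r4c6∈{4}] r4c6's peers cover all but 4 ⇒ r4c6=4.
Step 19. [r4c5∈{6}] nothing but 6 survives at r4c5 ⇒ r4c5=6.
Step 20. [r1c4∈{2}] only 2 remains possible at r1c4. So r1c4=2.
Step 21. [r4c2∈{1}] nothing but 1 survives at r4c2, so r4c2=1.
Step 22. [r1c1∈{6}] r1c1 has the single candidate 6. So r1c1=6.
Step 23. [r6c1∈{5}] r6c1's peers cover all but 5, so r6c1=5.

Answer: 6 5 4 2 3 1 / 1 2 3 6 4 5 / 3 4 6 5 1 2 / 2 1 5 3 6 4 / 4 6 2 1 5 3 / 5 3 1 4 2 6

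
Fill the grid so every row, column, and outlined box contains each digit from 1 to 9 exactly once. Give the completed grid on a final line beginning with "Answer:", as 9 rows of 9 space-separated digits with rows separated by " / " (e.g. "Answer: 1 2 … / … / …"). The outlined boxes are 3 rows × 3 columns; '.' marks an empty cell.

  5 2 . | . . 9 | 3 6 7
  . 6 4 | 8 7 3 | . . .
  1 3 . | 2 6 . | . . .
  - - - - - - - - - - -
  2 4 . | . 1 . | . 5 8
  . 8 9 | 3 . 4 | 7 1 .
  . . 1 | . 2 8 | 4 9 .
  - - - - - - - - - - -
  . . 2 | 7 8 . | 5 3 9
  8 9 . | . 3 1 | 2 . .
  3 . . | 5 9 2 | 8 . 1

Step 1. [r8c9∈{4,6}] in box 9, 6 fits only at r8c9 ⇒ r8c9=6.
Step 2. [r3c3∈{7,8}] 7 has one home in row 3: r3c3. So r3c3=7.
Step 3. [r6c4∈{6}] r6c4 has the single candidate 6. So r6c4=6.
Step 4. [r9c8∈{4,7}] 4 has one home in row 9: r9c8 ⇒ r9c8=4.
Step 5. [r9c3∈{6}] r9c3 is down to just 6 ⇒ r9c3=6.
Step 6. [r2c9∈{2,5}] r2c9 is the only open cell in row 2 admitting 5 ⇒ r2c9=5.
Step 7. [r2c7∈{1,9}] 1 has one home in row 2: r2c7. So r2c7=1.
Step 8. [r1c4∈{1,4}] across row 1, 1 lands solely at r1c4 ⇒ r1c4=1.
Step 9. [r6c2∈{5,7}] across row 6, 5 lands solely at r6c2 ⇒ r6c2=5.
Step 10. [r5c5∈{5}] r5c5's peers cover all but 5 ⇒ r5c5=5.
Step 11. [r8c8∈{7}] r8c8 is down to just 7, so r8c8=7.
Step 12. [r3c6∈{5}] r3c6's peers cover all but 5. So r3c6=5.
Step 13. [r3c7∈{9}] r3c7 has the single candidate 9. So r3c7=9.
Step 14. [r9c2∈{7}] r9c2's peers cover all but 7, so r9c2=7.
Step 15. [r1c3∈{8}] r1c3's peers cover all but 8 ⇒ r1c3=8.
Step 16. [r7c6∈{6}] r7c6 has the single candidate 6. So r7c6=6.
Step 17. [r4c7∈{6}] r4c7 has the single candidate 6 ⇒ r4c7=6.
Step 18. [r4c3∈{3}] r4c3's peers cover all but 3. So r4c3=3.
Step 19. [r6c1∈{7}] nothing but 7 survives at r6c1. So r6c1=7.
Step 20. [r4c4∈{9}] r4c4 has the single candidate 9. So r4c4=9.
Step 21. [r5c1∈{6}] only 6 remains possible at r5c1, so r5c1=6.
Step 22. [r8c3∈{5}] r8c3 has the single candidate 5 ⇒ r8c3=5.
Step 23. [r7c2∈{1}] nothing but 1 survives at r7c2. So r7c2=1.
Step 24. [r4c6∈{7}] r4c6 is down to just 7 ⇒ r4c6=7.
Step 25. [r5c9∈{2}] r5c9 has the single candidate 2. So r5c9=2.
Step 26. [r2c1∈{9}] r2c1 is down to just 9 ⇒ r2c1=9.
Step 27. [r3c8∈{8}] r3c8 has the single candidate 8, so r3c8=8.
Step 28. [r8c4∈{4}] r8c4 is down to just 4, so r8c4=4.
Step 29. [r1c5∈{4}] r1c5 has the single candidate 4 ⇒ r1c5=4.
Step 30. [r7c1∈{4}] r7c1 is down to just 4 ⇒ r7c1=4.
Step 31. [r3c9∈{4}] nothing but 4 survives at r3c9 ⇒ r3c9=4.
Step 32. [r2c8∈{2}] r2c8 is down to just 2, so r2c8=2.
Step 33. [r6c9∈{3}] r6c9 is down to just 3. So r6c9=3.

Answer: 5 2 8 1 4 9 3 6 7 / 9 6 4 8 7 3 1 2 5 / 1 3 7 2 6 5 9 8 4 / 2 4 3 9 1 7 6 5 8 / 6 8 9 3 5 4 7 1 2 / 7 5 1 6 2 8 4 9 3 / 4 1 2 7 8 6 5 3 9 / 8 9 5 4 3 1 2 7 6 / 3 7 6 5 9 2 8 4 1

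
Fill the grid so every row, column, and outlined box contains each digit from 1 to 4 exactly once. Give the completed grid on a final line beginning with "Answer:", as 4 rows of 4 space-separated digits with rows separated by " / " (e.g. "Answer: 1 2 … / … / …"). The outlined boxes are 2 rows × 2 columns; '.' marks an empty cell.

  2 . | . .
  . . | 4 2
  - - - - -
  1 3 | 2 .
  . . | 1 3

Step 1. [r1c2∈{1,4}] r1c2 is the only open cell in row 1 admitting 4, so r1c2=4.
Step 2. [r4c2∈{2}] r4c2 has the single candidate 2 ⇒ r4c2=2.
Step 3. [r4c1∈{4}] r4c1 is down to just 4 ⇒ r4c1=4.
Step 4. [r3c4∈{4}] r3c4 has the single candidate 4 ⇒ r3c4=4.
Step 5. [r1c3∈{3}] nothing but 3 survives at r1c3 ⇒ r1c3=3.
Step 6. [r1c4∈{1}] nothing but 1 survives at r1c4. So r1c4=1.
Step 7. [r2c2∈{1}] r2c2 has the single candidate 1. So r2c2=1.
Step 8. [r2c1∈{3}] r2c1 has the single candidate 3. So r2c1=3.

Answer: 2 4 3 1 / 3 1 4 2 / 1 3 2 4 / 4 2 1 3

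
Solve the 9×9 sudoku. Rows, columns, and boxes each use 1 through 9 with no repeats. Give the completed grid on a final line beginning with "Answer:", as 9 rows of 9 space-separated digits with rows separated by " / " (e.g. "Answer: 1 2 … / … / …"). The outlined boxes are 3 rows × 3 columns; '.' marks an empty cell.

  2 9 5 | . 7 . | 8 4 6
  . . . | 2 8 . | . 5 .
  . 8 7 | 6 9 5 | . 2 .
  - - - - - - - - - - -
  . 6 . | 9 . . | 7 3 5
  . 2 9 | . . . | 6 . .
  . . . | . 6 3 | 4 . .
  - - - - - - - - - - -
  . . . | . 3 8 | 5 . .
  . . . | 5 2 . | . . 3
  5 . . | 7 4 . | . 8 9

Step 1. [r8c7∈{1}] r8c7's peers cover all but 1. So r8c7=1.
Step 2. [r3c1∈{1,3,4}] in row 3, 4 fits only at r3c1. So r3c1=4.
Step 3. [r7c4∈{1}] r7c4 has the single candidate 1 ⇒ r7c4=1.
Step 4. [r5c8∈{1}] r5c8 has the single candidate 1, so r5c8=1.
Step 5. [r4c3∈{1,4,8}] 4 has one home in box 4: r4c3 ⇒ r4c3=4.
Step 6. [r4c1∈{1,8}] 8 has one home in row 4: r4c1. So r4c1=8.
Step 7. [r6c3∈{1}] only 1 remains possible at r6c3 ⇒ r6c3=1.
Step 8. [r2c1∈{1,3,6}] col 1 places 1 nowhere but r2c1, so r2c1=1.
Step 9. [r6c1∈{7}] r6c1 has the single candidate 7 ⇒ r6c1=7.
Step 10. [r2c3∈{3,6}] 6 has one home in row 2: r2c3. So r2c3=6.
Step 11. [r7c9∈{2,4,7}] across col 9, 4 lands solely at r7c9, so r7c9=4.
Step 12. [r5c4∈{4,8}] in col 4, 4 fits only at r5c4 ⇒ r5c4=4.
Step 13. [r7c2∈{7}] only 7 remains possible at r7c2, so r7c2=7.
Step 14. [r8c6∈{6,9}] r8c6 is the only open cell in col 6 admitting 9, so r8c6=9.
Step 15. [r8c1∈{6}] only 6 remains possible at r8c1 ⇒ r8c1=6.
Step 16. [r2c2∈{3}] nothing but 3 survives at r2c2, so r2c2=3.
Step 17. [r5c9∈{8}] nothing but 8 survives at r5c9, so r5c9=8.
Step 18. [r9c7∈{2}] r9c7's peers cover all but 2, so r9c7=2.
Step 19. [r1c6∈{1}] r1c6 is down to just 1 ⇒ r1c6=1.
Step 20. [r5c5∈{5}] only 5 remains possible at r5c5, so r5c5=5.
Step 21. [r7c3∈{2}] r7c3 is down to just 2. So r7c3=2.
Step 22. [r6c8∈{9}] r6c8 has the single candidate 9, so r6c8=9.
Step 23. [r4c5∈{1}] r4c5 has the single candidate 1. So r4c5=1.
Step 24. [r9c2∈{1}] r9c2 has the single candidate 1. So r9c2=1.
Step 25. [r6c9∈{2}] only 2 remains possible at r6c9 ⇒ r6c9=2.
Step 26. [r2c9∈{7}] only 7 remains possible at r2c9. So r2c9=7.
Step 27. [r6c2∈{5}] r6c2 has the single candidate 5, so r6c2=5.
Step 28. [r2c7∈{9}] r2c7's peers cover all but 9. So r2c7=9.
Step 29. [r4c6∈{2}] only 2 remains possible at r4c6 ⇒ r4c6=2.
Step 30. [r3c7∈{3}] r3c7 is down to just 3, so r3c7=3.
Step 31. [r8c8∈{7}] r8c8 is down to just 7. So r8c8=7.
Step 32. [r8c2∈{4}] r8c2 is down to just 4, so r8c2=4.
Step 33. [r6c4∈{8}] r6c4 is down to just 8. So r6c4=8.
Step 34. [r1c4∈{3}] nothing but 3 survives at r1c4. So r1c4=3.
Step 35. [r7c8∈{6}] only 6 remains possible at r7c8. So r7c8=6.
Step 36. [r7c1∈{9}] nothing but 9 survives at r7c1, so r7c1=9.
Step 37. [r2c6∈{4}] r2c6's peers cover all but 4 ⇒ r2c6=4.
Step 38. [r5c1∈{3}] only 3 remains possible at r5c1. So r5c1=3.
Step 39. [r3c9∈{1}] only 1 remains possible at r3c9, so r3c9=1.
Step 40. [r9c3∈{3}] r9c3 has the single candidate 3. So r9c3=3.
Step 41. [r9c6∈{6}] r9c6's peers cover all but 6, so r9c6=6.
Step 42. [r8c3∈{8}] r8c3 is down to just 8 ⇒ r8c3=8.
Step 43. [r5c6∈{7}] r5c6 has the single candidate 7. So r5c6=7.

Answer: 2 9 5 3 7 1 8 4 6 / 1 3 6 2 8 4 9 5 7 / 4 8 7 6 9 5 3 2 1 / 8 6 4 9 1 2 7 3 5 / 3 2 9 4 5 7 6 1 8 / 7 5 1 8 6 3 4 9 2 / 9 7 2 1 3 8 5 6 4 / 6 4 8 5 2 9 1 7 3 / 5 1 3 7 4 6 2 8 9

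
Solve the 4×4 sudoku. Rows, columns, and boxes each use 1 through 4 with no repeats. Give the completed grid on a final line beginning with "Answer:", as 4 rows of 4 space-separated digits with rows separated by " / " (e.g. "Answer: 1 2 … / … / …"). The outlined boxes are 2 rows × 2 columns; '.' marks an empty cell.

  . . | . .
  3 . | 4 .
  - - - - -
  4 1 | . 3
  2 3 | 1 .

Step 1. [r2c4∈{1,2}] r2c4 is the only open cell in row 2 admitting 1. So r2c4=1.
Step 2. [r1c4∈{2}] r1c4 is down to just 2, so r1c4=2.
Step 3. [r2c2∈{2}] nothing but 2 survives at r2c2 ⇒ r2c2=2.
Step 4. [r3c3∈{2}] r3c3 is down to just 2, so r3c3=2.
Step 5. [r1c1∈{1}] nothing but 1 survives at r1c1. So r1c1=1.
Step 6. [r4c4∈{4}] only 4 remains possible at r4c4, so r4c4=4.
Step 7. [r1c2∈{4}] r1c2 has the single candidate 4, so r1c2=4.
Step 8. [r1c3∈{3}] r1c3 is down to just 3. So r1c3=3.

Answer: 1 4 3 2 / 3 2 4 1 / 4 1 2 3 / 2 3 1 4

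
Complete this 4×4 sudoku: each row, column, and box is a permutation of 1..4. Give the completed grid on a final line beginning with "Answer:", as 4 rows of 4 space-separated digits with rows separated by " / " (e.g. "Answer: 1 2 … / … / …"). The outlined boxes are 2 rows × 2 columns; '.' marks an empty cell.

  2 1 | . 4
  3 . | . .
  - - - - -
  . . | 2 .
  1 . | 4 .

Step 1. [r4c4∈{3}] r4c4's peers cover all but 3, so r4c4=3.
Step 2. [r2c2∈{4}] r2c2 has the single candidate 4. So r2c2=4.
Step 3. [r2c3∈{1}] only 1 remains possible at r2c3, so r2c3=1.
Step 4. [r3c1∈{4}] nothing but 4 survives at r3c1. So r3c1=4.
Step 5. [r3c2∈{3}] nothing but 3 survives at r3c2 ⇒ r3c2=3.
Step 6. [r2c4∈{2}] only 2 remains possible at r2c4. So r2c4=2.
Step 7. [r3c4∈{1}] r3c4 has the single candidate 1 ⇒ r3c4=1.
Step 8. [r1c3∈{3}] only 3 remains possible at r1c3. So r1c3=3.
Step 9. [r4c2∈{2}] r4c2 is down to just 2. So r4c2=2.

Answer: 2 1 3 4 / 3 4 1 2 / 4 3 2 1 / 1 2 4 3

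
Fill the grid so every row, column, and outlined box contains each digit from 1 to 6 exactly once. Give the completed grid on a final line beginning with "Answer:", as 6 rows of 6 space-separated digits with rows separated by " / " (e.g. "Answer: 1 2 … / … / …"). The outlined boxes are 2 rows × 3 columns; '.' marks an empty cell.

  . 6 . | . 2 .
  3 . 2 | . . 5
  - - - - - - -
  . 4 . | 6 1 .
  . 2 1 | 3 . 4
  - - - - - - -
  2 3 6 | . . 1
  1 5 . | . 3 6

Step 1. [r1c1∈{4,5}] col 1 places 4 nowhere but r1c1, so r1c1=4.
Step 2. [r3c1∈{5}] r3c1 has the single candidate 5. So r3c1=5.
Step 3. [r5c4∈{4,5}] r5c4 is the only open cell in col 4 admitting 5, so r5c4=5.
Step 4. [r5c5∈{4}] r5c5 has the single candidate 4, so r5c5=4.
Step 5. [r2c4∈{1,4}] across row 2, 4 lands solely at r2c4 ⇒ r2c4=4.
Step 6. [r1c6∈{3}] r1c6 has the single candidate 3 ⇒ r1c6=3.
Step 7. [r1c4∈{1}] only 1 remains possible at r1c4. So r1c4=1.
Step 8. [r6c3∈{4}] r6c3 is down to just 4, so r6c3=4.
Step 9. [r2c2∈{1}] nothing but 1 survives at r2c2, so r2c2=1.
Step 10. [r3c6∈{2}] nothing but 2 survives at r3c6, so r3c6=2.
Step 11. [r4c1∈{6}] r4c1's peers cover all but 6 ⇒ r4c1=6.
Step 12. [r1c3∈{5}] only 5 remains possible at r1c3 ⇒ r1c3=5.
Step 13. [r3c3∈{3}] only 3 remains possible at r3c3, so r3c3=3.
Step 14. [r6c4∈{2}] r6c4 has the single candidate 2, so r6c4=2.
Step 15. [r2c5∈{6}] only 6 remains possible at r2c5 ⇒ r2c5=6.
Step 16. [r4c5∈{5}] r4c5 is down to just 5, so r4c5=5.

Answer: 4 6 5 1 2 3 / 3 1 2 4 6 5 / 5 4 3 6 1 2 / 6 2 1 3 5 4 / 2 3 6 5 4 1 / 1 5 4 2 3 6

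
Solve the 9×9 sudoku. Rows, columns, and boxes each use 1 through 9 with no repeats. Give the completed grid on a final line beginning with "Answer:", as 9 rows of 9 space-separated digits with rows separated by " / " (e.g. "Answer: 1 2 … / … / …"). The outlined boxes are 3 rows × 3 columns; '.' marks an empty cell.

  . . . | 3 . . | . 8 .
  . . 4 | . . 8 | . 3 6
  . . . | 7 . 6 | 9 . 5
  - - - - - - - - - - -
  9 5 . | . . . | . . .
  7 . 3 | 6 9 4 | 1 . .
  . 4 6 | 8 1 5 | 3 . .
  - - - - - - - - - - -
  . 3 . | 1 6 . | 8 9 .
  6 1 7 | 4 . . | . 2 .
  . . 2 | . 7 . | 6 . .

Step 1. [r2c1∈{1,2,5}] r2c1 is the only open cell in row 2 admitting 1 ⇒ r2c1=1.
Step 2. [r9c2∈{8,9}] r9c2 is the only open cell in box 7 admitting 9. So r9c2=9.
Step 3. [r4c4∈{2}] only 2 remains possible at r4c4 ⇒ r4c4=2.
Step 4. [r9c4∈{5}] nothing but 5 survives at r9c4, so r9c4=5.
Step 5. [r7c9∈{4,7}] across row 7, 7 lands solely at r7c9, so r7c9=7.
Step 6. [r9c6∈{3}] only 3 remains possible at r9c6 ⇒ r9c6=3.
Step 7. [r6c1∈{2}] r6c1's peers cover all but 2 ⇒ r6c1=2.
Step 8. [r1c1∈{5}] only 5 remains possible at r1c1. So r1c1=5.
Step 9. [r1c6∈{1,2,9}] in col 6, 1 fits only at r1c6 ⇒ r1c6=1.
Step 10. [r5c2∈{8}] r5c2's peers cover all but 8, so r5c2=8.
Step 11. [r3c2∈{2}] r3c2 is down to just 2. So r3c2=2.
Step 12. [r6c8∈{7}] r6c8's peers cover all but 7, so r6c8=7.
Step 13. [r4c7∈{4}] r4c7's peers cover all but 4. So r4c7=4.
Step 14. [r3c5∈{4}] r3c5's peers cover all but 4, so r3c5=4.
Step 15. [r9c8∈{1,4}] 4 has one home in col 8: r9c8, so r9c8=4.
Step 16. [r1c5∈{2}] r1c5's peers cover all but 2. So r1c5=2.
Step 17. [r1c7∈{7}] r1c7 has the single candidate 7. So r1c7=7.
Step 18. [r9c1∈{8}] only 8 remains possible at r9c1. So r9c1=8.
Step 19. [r3c8∈{1}] r3c8's peers cover all but 1 ⇒ r3c8=1.
Step 20. [r2c2∈{7}] only 7 remains possible at r2c2. So r2c2=7.
Step 21. [r1c2∈{6}] nothing but 6 survives at r1c2 ⇒ r1c2=6.
Step 22. [r8c5∈{8}] r8c5 is down to just 8. So r8c5=8.
Step 23. [r4c6∈{7}] r4c6's peers cover all but 7. So r4c6=7.
Step 24. [r4c5∈{3}] r4c5's peers cover all but 3 ⇒ r4c5=3.
Step 25. [r2c5∈{5}] only 5 remains possible at r2c5, so r2c5=5.
Step 26. [r5c9∈{2}] r5c9 is down to just 2 ⇒ r5c9=2.
Step 27. [r3c1∈{3}] r3c1's peers cover all but 3, so r3c1=3.
Step 28. [r3c3∈{8}] r3c3's peers cover all but 8, so r3c3=8.
Step 29. [r4c9∈{8}] nothing but 8 survives at r4c9. So r4c9=8.
Step 30. [r7c6∈{2}] only 2 remains possible at r7c6 ⇒ r7c6=2.
Step 31. [r8c7∈{5}] nothing but 5 survives at r8c7. So r8c7=5.
Step 32. [r5c8∈{5}] r5c8 has the single candidate 5. So r5c8=5.
Step 33. [r7c3∈{5}] nothing but 5 survives at r7c3, so r7c3=5.
Step 34. [r8c6∈{9}] only 9 remains possible at r8c6, so r8c6=9.
Step 35. [r4c8∈{6}] nothing but 6 survives at r4c8. So r4c8=6.
Step 36. [r8c9∈{3}] r8c9 is down to just 3 ⇒ r8c9=3.
Step 37. [r1c9∈{4}] r1c9 is down to just 4, so r1c9=4.
Step 38. [r2c7∈{2}] nothing but 2 survives at r2c7, so r2c7=2.
Step 39. [r4c3∈{1}] r4c3's peers cover all but 1 ⇒ r4c3=1.
Step 40. [r2c4∈{9}] r2c4 is down to just 9, so r2c4=9.
Step 41. [r6c9∈{9}] nothing but 9 survives at r6c9, so r6c9=9.
Step 42. [r9c9∈{1}] r9c9 is down to just 1, so r9c9=1.
Step 43. [r7c1∈{4}] r7c1 is down to just 4. So r7c1=4.
Step 44. [r1c3∈{9}] nothing but 9 survives at r1c3 ⇒ r1c3=9.

Answer: 5 6 9 3 2 1 7 8 4 / 1 7 4 9 5 8 2 3 6 / 3 2 8 7 4 6 9 1 5 / 9 5 1 2 3 7 4 6 8 / 7 8 3 6 9 4 1 5 2 / 2 4 6 8 1 5 3 7 9 / 4 3 5 1 6 2 8 9 7 / 6 1 7 4 8 9 5 2 3 / 8 9 2 5 7 3 6 4 1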